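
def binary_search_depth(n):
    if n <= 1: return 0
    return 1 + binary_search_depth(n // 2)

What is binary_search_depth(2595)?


2595 / 2 = 1297
1297 / 2 = 648
648 / 2 = 324
324 / 2 = 162
162 / 2 = 81
81 / 2 = 40
40 / 2 = 20
20 / 2 = 10
10 / 2 = 5
5 / 2 = 2
2 / 2 = 1
Reached 1 after 11 halvings

11


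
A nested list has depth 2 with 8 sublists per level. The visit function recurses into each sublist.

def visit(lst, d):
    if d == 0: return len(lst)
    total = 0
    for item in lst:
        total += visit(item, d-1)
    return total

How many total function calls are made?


At depth 0 (root): 1 call
At depth 1: each of 1 parents calls visit on 8 children = 8 calls
At depth 2: each of 8 parents calls visit on 8 children = 64 calls
Total: 1 + 8 + 64 = 73

73


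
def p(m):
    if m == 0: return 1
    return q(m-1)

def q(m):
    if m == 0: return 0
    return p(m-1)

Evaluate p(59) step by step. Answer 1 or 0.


p(59) = q(58)
q(58) = p(57)
p(57) = q(56)
q(56) = p(55)
p(55) = q(54)
q(54) = p(53)
p(53) = q(52)
q(52) = p(51)
p(51) = q(50)
q(50) = p(49)
p(49) = q(48)
q(48) = p(47)
p(47) = q(46)
q(46) = p(45)
p(45) = q(44)
q(44) = p(43)
p(43) = q(42)
q(42) = p(41)
p(41) = q(40)
q(40) = p(39)
p(39) = q(38)
q(38) = p(37)
p(37) = q(36)
q(36) = p(35)
p(35) = q(34)
q(34) = p(33)
p(33) = q(32)
q(32) = p(31)
p(31) = q(30)
q(30) = p(29)
p(29) = q(28)
q(28) = p(27)
p(27) = q(26)
q(26) = p(25)
p(25) = q(24)
q(24) = p(23)
p(23) = q(22)
q(22) = p(21)
p(21) = q(20)
q(20) = p(19)
p(19) = q(18)
q(18) = p(17)
p(17) = q(16)
q(16) = p(15)
p(15) = q(14)
q(14) = p(13)
p(13) = q(12)
q(12) = p(11)
p(11) = q(10)
q(10) = p(9)
p(9) = q(8)
q(8) = p(7)
p(7) = q(6)
q(6) = p(5)
p(5) = q(4)
q(4) = p(3)
p(3) = q(2)
q(2) = p(1)
p(1) = q(0)
q(0) = 0  (base case)
Result: 0

0


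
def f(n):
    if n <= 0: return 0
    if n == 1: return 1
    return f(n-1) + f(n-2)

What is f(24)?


Computing f(24) bottom-up:
f(0) = 0
f(1) = 1
f(2) = f(1) + f(0) = 1 + 0 = 1
f(3) = f(2) + f(1) = 1 + 1 = 2
f(4) = f(3) + f(2) = 2 + 1 = 3
f(5) = f(4) + f(3) = 3 + 2 = 5
f(6) = f(5) + f(4) = 5 + 3 = 8
f(7) = f(6) + f(5) = 8 + 5 = 13
f(8) = f(7) + f(6) = 13 + 8 = 21
f(9) = f(8) + f(7) = 21 + 13 = 34
f(10) = f(9) + f(8) = 34 + 21 = 55
f(11) = f(10) + f(9) = 55 + 34 = 89
f(12) = f(11) + f(10) = 89 + 55 = 144
f(13) = f(12) + f(11) = 144 + 89 = 233
f(14) = f(13) + f(12) = 233 + 144 = 377
f(15) = f(14) + f(13) = 377 + 233 = 610
f(16) = f(15) + f(14) = 610 + 377 = 987
f(17) = f(16) + f(15) = 987 + 610 = 1597
f(18) = f(17) + f(16) = 1597 + 987 = 2584
f(19) = f(18) + f(17) = 2584 + 1597 = 4181
f(20) = f(19) + f(18) = 4181 + 2584 = 6765
f(21) = f(20) + f(19) = 6765 + 4181 = 10946
f(22) = f(21) + f(20) = 10946 + 6765 = 17711
f(23) = f(22) + f(21) = 17711 + 10946 = 28657
f(24) = f(23) + f(22) = 28657 + 17711 = 46368

46368


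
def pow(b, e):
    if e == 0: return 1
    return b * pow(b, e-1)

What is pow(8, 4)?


pow(8, 4)
= 8 * pow(8, 3)
= 8 * 8 * pow(8, 2)
= 8 * 8 * 8 * pow(8, 1)
= 8 * 8 * 8 * 8 * pow(8, 0)
= 8 * 8 * 8 * 8 * 1
= 4096

4096


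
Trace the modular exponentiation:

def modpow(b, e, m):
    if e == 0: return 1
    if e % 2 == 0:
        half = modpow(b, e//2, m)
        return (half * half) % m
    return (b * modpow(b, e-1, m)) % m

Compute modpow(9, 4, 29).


modpow(9, 4, 29): e is even, compute modpow(9, 2, 29)
  modpow(9, 2, 29): e is even, compute modpow(9, 1, 29)
    modpow(9, 1, 29): e is odd, compute modpow(9, 0, 29)
      modpow(9, 0, 29) = 1
    (9 * 1) % 29 = 9
  half=9, (9*9) % 29 = 23
half=23, (23*23) % 29 = 7

7


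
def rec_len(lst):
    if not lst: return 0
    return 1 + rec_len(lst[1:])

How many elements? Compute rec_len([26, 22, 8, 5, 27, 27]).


rec_len([26, 22, 8, 5, 27, 27]) = 1 + rec_len([22, 8, 5, 27, 27])
rec_len([22, 8, 5, 27, 27]) = 1 + rec_len([8, 5, 27, 27])
rec_len([8, 5, 27, 27]) = 1 + rec_len([5, 27, 27])
rec_len([5, 27, 27]) = 1 + rec_len([27, 27])
rec_len([27, 27]) = 1 + rec_len([27])
rec_len([27]) = 1 + rec_len([])
rec_len([]) = 0  (base case)
Unwinding: 1 + 1 + 1 + 1 + 1 + 1 + 0 = 6

6


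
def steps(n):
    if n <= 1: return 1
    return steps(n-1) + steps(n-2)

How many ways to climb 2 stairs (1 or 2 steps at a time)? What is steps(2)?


Building up from base cases:
steps(0) = 1
steps(1) = 1
steps(2) = steps(1) + steps(0) = 1 + 1 = 2

2


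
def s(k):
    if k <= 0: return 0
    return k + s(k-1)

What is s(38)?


s(38)
= 38 + 37 + 36 + 35 + 34 + 33 + 32 + 31 + 30 + 29 + 28 + 27 + 26 + 25 + 24 + 23 + 22 + 21 + 20 + 19 + 18 + 17 + 16 + 15 + 14 + 13 + 12 + 11 + 10 + 9 + 8 + 7 + 6 + 5 + 4 + 3 + 2 + 1 + s(0)
= 38 + 37 + 36 + 35 + 34 + 33 + 32 + 31 + 30 + 29 + 28 + 27 + 26 + 25 + 24 + 23 + 22 + 21 + 20 + 19 + 18 + 17 + 16 + 15 + 14 + 13 + 12 + 11 + 10 + 9 + 8 + 7 + 6 + 5 + 4 + 3 + 2 + 1 + 0
= 741

741


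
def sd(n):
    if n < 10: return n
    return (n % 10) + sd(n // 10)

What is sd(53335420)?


sd(53335420) = 0 + sd(5333542)
sd(5333542) = 2 + sd(533354)
sd(533354) = 4 + sd(53335)
sd(53335) = 5 + sd(5333)
sd(5333) = 3 + sd(533)
sd(533) = 3 + sd(53)
sd(53) = 3 + sd(5)
sd(5) = 5  (base case)
Total: 0 + 2 + 4 + 5 + 3 + 3 + 3 + 5 = 25

25


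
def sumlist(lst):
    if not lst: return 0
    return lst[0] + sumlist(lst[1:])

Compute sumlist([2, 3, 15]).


sumlist([2, 3, 15]) = 2 + sumlist([3, 15])
sumlist([3, 15]) = 3 + sumlist([15])
sumlist([15]) = 15 + sumlist([])
sumlist([]) = 0  (base case)
Total: 2 + 3 + 15 + 0 = 20

20


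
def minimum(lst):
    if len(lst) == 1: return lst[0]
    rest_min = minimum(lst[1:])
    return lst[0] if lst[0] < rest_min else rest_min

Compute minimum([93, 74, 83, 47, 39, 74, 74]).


minimum([93, 74, 83, 47, 39, 74, 74]): compare 93 with minimum([74, 83, 47, 39, 74, 74])
minimum([74, 83, 47, 39, 74, 74]): compare 74 with minimum([83, 47, 39, 74, 74])
minimum([83, 47, 39, 74, 74]): compare 83 with minimum([47, 39, 74, 74])
minimum([47, 39, 74, 74]): compare 47 with minimum([39, 74, 74])
minimum([39, 74, 74]): compare 39 with minimum([74, 74])
minimum([74, 74]): compare 74 with minimum([74])
minimum([74]) = 74  (base case)
Compare 74 with 74 -> 74
Compare 39 with 74 -> 39
Compare 47 with 39 -> 39
Compare 83 with 39 -> 39
Compare 74 with 39 -> 39
Compare 93 with 39 -> 39

39


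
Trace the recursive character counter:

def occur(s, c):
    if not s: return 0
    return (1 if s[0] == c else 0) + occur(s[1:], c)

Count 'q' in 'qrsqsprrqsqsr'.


s[0]='q' == 'q' -> 1
s[0]='r' != 'q' -> 0
s[0]='s' != 'q' -> 0
s[0]='q' == 'q' -> 1
s[0]='s' != 'q' -> 0
s[0]='p' != 'q' -> 0
s[0]='r' != 'q' -> 0
s[0]='r' != 'q' -> 0
s[0]='q' == 'q' -> 1
s[0]='s' != 'q' -> 0
s[0]='q' == 'q' -> 1
s[0]='s' != 'q' -> 0
s[0]='r' != 'q' -> 0
Sum: 1 + 0 + 0 + 1 + 0 + 0 + 0 + 0 + 1 + 0 + 1 + 0 + 0 = 4

4


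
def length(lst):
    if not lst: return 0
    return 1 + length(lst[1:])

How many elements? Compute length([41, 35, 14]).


length([41, 35, 14]) = 1 + length([35, 14])
length([35, 14]) = 1 + length([14])
length([14]) = 1 + length([])
length([]) = 0  (base case)
Unwinding: 1 + 1 + 1 + 0 = 3

3


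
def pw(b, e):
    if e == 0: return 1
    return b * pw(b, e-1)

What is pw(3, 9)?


pw(3, 9)
= 3 * pw(3, 8)
= 3 * 3 * pw(3, 7)
= 3 * 3 * 3 * pw(3, 6)
= 3 * 3 * 3 * 3 * pw(3, 5)
= 3 * 3 * 3 * 3 * 3 * pw(3, 4)
= 3 * 3 * 3 * 3 * 3 * 3 * pw(3, 3)
= 3 * 3 * 3 * 3 * 3 * 3 * 3 * pw(3, 2)
= 3 * 3 * 3 * 3 * 3 * 3 * 3 * 3 * pw(3, 1)
= 3 * 3 * 3 * 3 * 3 * 3 * 3 * 3 * 3 * pw(3, 0)
= 3 * 3 * 3 * 3 * 3 * 3 * 3 * 3 * 3 * 1
= 19683

19683


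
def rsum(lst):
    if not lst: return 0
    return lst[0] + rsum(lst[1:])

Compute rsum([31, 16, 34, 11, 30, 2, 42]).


rsum([31, 16, 34, 11, 30, 2, 42]) = 31 + rsum([16, 34, 11, 30, 2, 42])
rsum([16, 34, 11, 30, 2, 42]) = 16 + rsum([34, 11, 30, 2, 42])
rsum([34, 11, 30, 2, 42]) = 34 + rsum([11, 30, 2, 42])
rsum([11, 30, 2, 42]) = 11 + rsum([30, 2, 42])
rsum([30, 2, 42]) = 30 + rsum([2, 42])
rsum([2, 42]) = 2 + rsum([42])
rsum([42]) = 42 + rsum([])
rsum([]) = 0  (base case)
Total: 31 + 16 + 34 + 11 + 30 + 2 + 42 + 0 = 166

166


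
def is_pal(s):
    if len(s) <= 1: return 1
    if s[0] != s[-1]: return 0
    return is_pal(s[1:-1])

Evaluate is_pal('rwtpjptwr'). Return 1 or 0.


is_pal('rwtpjptwr'): s[0]='r' == s[-1]='r' -> check is_pal('wtpjptw')
is_pal('wtpjptw'): s[0]='w' == s[-1]='w' -> check is_pal('tpjpt')
is_pal('tpjpt'): s[0]='t' == s[-1]='t' -> check is_pal('pjp')
is_pal('pjp'): s[0]='p' == s[-1]='p' -> check is_pal('j')
is_pal('j'): len <= 1 -> return 1  (base case)
Result: 1 (palindrome)

1


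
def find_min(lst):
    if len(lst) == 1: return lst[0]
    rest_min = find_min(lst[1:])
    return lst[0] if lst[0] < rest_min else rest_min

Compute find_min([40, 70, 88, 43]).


find_min([40, 70, 88, 43]): compare 40 with find_min([70, 88, 43])
find_min([70, 88, 43]): compare 70 with find_min([88, 43])
find_min([88, 43]): compare 88 with find_min([43])
find_min([43]) = 43  (base case)
Compare 88 with 43 -> 43
Compare 70 with 43 -> 43
Compare 40 with 43 -> 40

40


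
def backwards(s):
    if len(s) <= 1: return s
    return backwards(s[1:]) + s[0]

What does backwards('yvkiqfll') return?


backwards('yvkiqfll') = backwards('vkiqfll') + 'y'
backwards('vkiqfll') = backwards('kiqfll') + 'v'
backwards('kiqfll') = backwards('iqfll') + 'k'
backwards('iqfll') = backwards('qfll') + 'i'
backwards('qfll') = backwards('fll') + 'q'
backwards('fll') = backwards('ll') + 'f'
backwards('ll') = backwards('l') + 'l'
backwards('l') = 'l'  (base case)
Concatenating: 'l' + 'l' + 'f' + 'q' + 'i' + 'k' + 'v' + 'y' = 'llfqikvy'

llfqikvy


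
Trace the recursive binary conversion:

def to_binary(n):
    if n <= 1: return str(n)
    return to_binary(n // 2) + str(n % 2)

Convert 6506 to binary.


to_binary(6506) = to_binary(3253) + '0'
to_binary(3253) = to_binary(1626) + '1'
to_binary(1626) = to_binary(813) + '0'
to_binary(813) = to_binary(406) + '1'
to_binary(406) = to_binary(203) + '0'
to_binary(203) = to_binary(101) + '1'
to_binary(101) = to_binary(50) + '1'
to_binary(50) = to_binary(25) + '0'
to_binary(25) = to_binary(12) + '1'
to_binary(12) = to_binary(6) + '0'
to_binary(6) = to_binary(3) + '0'
to_binary(3) = to_binary(1) + '1'
to_binary(1) = '1'  (base case)
Concatenating: '1' + '1' + '0' + '0' + '1' + '0' + '1' + '1' + '0' + '1' + '0' + '1' + '0' = '1100101101010'

1100101101010


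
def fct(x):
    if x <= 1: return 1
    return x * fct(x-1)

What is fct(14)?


fct(14)
= 14 * fct(13)
= 14 * 13 * fct(12)
= 14 * 13 * 12 * fct(11)
= 14 * 13 * 12 * 11 * fct(10)
= 14 * 13 * 12 * 11 * 10 * fct(9)
= 14 * 13 * 12 * 11 * 10 * 9 * fct(8)
= 14 * 13 * 12 * 11 * 10 * 9 * 8 * fct(7)
= 14 * 13 * 12 * 11 * 10 * 9 * 8 * 7 * fct(6)
= 14 * 13 * 12 * 11 * 10 * 9 * 8 * 7 * 6 * fct(5)
= 14 * 13 * 12 * 11 * 10 * 9 * 8 * 7 * 6 * 5 * fct(4)
= 14 * 13 * 12 * 11 * 10 * 9 * 8 * 7 * 6 * 5 * 4 * fct(3)
= 14 * 13 * 12 * 11 * 10 * 9 * 8 * 7 * 6 * 5 * 4 * 3 * fct(2)
= 14 * 13 * 12 * 11 * 10 * 9 * 8 * 7 * 6 * 5 * 4 * 3 * 2 * fct(1)
= 14 * 13 * 12 * 11 * 10 * 9 * 8 * 7 * 6 * 5 * 4 * 3 * 2 * 1
= 87178291200

87178291200


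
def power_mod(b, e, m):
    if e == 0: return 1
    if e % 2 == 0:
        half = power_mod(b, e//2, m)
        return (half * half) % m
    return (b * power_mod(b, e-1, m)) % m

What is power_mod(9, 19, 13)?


power_mod(9, 19, 13): e is odd, compute power_mod(9, 18, 13)
  power_mod(9, 18, 13): e is even, compute power_mod(9, 9, 13)
    power_mod(9, 9, 13): e is odd, compute power_mod(9, 8, 13)
      power_mod(9, 8, 13): e is even, compute power_mod(9, 4, 13)
        power_mod(9, 4, 13): e is even, compute power_mod(9, 2, 13)
          power_mod(9, 2, 13): e is even, compute power_mod(9, 1, 13)
          power_mod(9, 1, 13): e is odd, compute power_mod(9, 0, 13)
          power_mod(9, 0, 13) = 1
          (9 * 1) % 13 = 9
          half=9, (9*9) % 13 = 3
        half=3, (3*3) % 13 = 9
      half=9, (9*9) % 13 = 3
    (9 * 3) % 13 = 1
  half=1, (1*1) % 13 = 1
(9 * 1) % 13 = 9

9


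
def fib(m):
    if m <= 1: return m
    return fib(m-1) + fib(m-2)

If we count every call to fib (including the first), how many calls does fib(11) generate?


Let C(n) = total calls for fib(n)
C(0) = 1, C(1) = 1
C(2) = 1 + C(1) + C(0) = 1 + 1 + 1 = 3
C(3) = 1 + C(2) + C(1) = 1 + 3 + 1 = 5
C(4) = 1 + C(3) + C(2) = 1 + 5 + 3 = 9
C(5) = 1 + C(4) + C(3) = 1 + 9 + 5 = 15
C(6) = 1 + C(5) + C(4) = 1 + 15 + 9 = 25
C(7) = 1 + C(6) + C(5) = 1 + 25 + 15 = 41
C(8) = 1 + C(7) + C(6) = 1 + 41 + 25 = 67
C(9) = 1 + C(8) + C(7) = 1 + 67 + 41 = 109
C(10) = 1 + C(9) + C(8) = 1 + 109 + 67 = 177
C(11) = 1 + C(10) + C(9) = 1 + 177 + 109 = 287

287


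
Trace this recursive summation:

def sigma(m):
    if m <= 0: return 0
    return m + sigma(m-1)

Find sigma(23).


sigma(23)
= 23 + 22 + 21 + 20 + 19 + 18 + 17 + 16 + 15 + 14 + 13 + 12 + 11 + 10 + 9 + 8 + 7 + 6 + 5 + 4 + 3 + 2 + 1 + sigma(0)
= 23 + 22 + 21 + 20 + 19 + 18 + 17 + 16 + 15 + 14 + 13 + 12 + 11 + 10 + 9 + 8 + 7 + 6 + 5 + 4 + 3 + 2 + 1 + 0
= 276

276


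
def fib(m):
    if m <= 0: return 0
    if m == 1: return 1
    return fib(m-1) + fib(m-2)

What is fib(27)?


Computing fib(27) bottom-up:
fib(0) = 0
fib(1) = 1
fib(2) = fib(1) + fib(0) = 1 + 0 = 1
fib(3) = fib(2) + fib(1) = 1 + 1 = 2
fib(4) = fib(3) + fib(2) = 2 + 1 = 3
fib(5) = fib(4) + fib(3) = 3 + 2 = 5
fib(6) = fib(5) + fib(4) = 5 + 3 = 8
fib(7) = fib(6) + fib(5) = 8 + 5 = 13
fib(8) = fib(7) + fib(6) = 13 + 8 = 21
fib(9) = fib(8) + fib(7) = 21 + 13 = 34
fib(10) = fib(9) + fib(8) = 34 + 21 = 55
fib(11) = fib(10) + fib(9) = 55 + 34 = 89
fib(12) = fib(11) + fib(10) = 89 + 55 = 144
fib(13) = fib(12) + fib(11) = 144 + 89 = 233
fib(14) = fib(13) + fib(12) = 233 + 144 = 377
fib(15) = fib(14) + fib(13) = 377 + 233 = 610
fib(16) = fib(15) + fib(14) = 610 + 377 = 987
fib(17) = fib(16) + fib(15) = 987 + 610 = 1597
fib(18) = fib(17) + fib(16) = 1597 + 987 = 2584
fib(19) = fib(18) + fib(17) = 2584 + 1597 = 4181
fib(20) = fib(19) + fib(18) = 4181 + 2584 = 6765
fib(21) = fib(20) + fib(19) = 6765 + 4181 = 10946
fib(22) = fib(21) + fib(20) = 10946 + 6765 = 17711
fib(23) = fib(22) + fib(21) = 17711 + 10946 = 28657
fib(24) = fib(23) + fib(22) = 28657 + 17711 = 46368
fib(25) = fib(24) + fib(23) = 46368 + 28657 = 75025
fib(26) = fib(25) + fib(24) = 75025 + 46368 = 121393
fib(27) = fib(26) + fib(25) = 121393 + 75025 = 196418

196418


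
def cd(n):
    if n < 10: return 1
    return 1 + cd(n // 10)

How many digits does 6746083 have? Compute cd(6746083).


cd(6746083) = 1 + cd(674608)
cd(674608) = 1 + cd(67460)
cd(67460) = 1 + cd(6746)
cd(6746) = 1 + cd(674)
cd(674) = 1 + cd(67)
cd(67) = 1 + cd(6)
cd(6) = 1  (base case: 6 < 10)
Unwinding: 1 + 1 + 1 + 1 + 1 + 1 + 1 = 7

7


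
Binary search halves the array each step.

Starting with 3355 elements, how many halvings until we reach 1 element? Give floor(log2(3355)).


3355 / 2 = 1677
1677 / 2 = 838
838 / 2 = 419
419 / 2 = 209
209 / 2 = 104
104 / 2 = 52
52 / 2 = 26
26 / 2 = 13
13 / 2 = 6
6 / 2 = 3
3 / 2 = 1
Reached 1 after 11 halvings

11


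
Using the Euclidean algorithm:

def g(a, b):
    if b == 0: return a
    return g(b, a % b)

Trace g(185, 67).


g(185, 67) = g(67, 51)
g(67, 51) = g(51, 16)
g(51, 16) = g(16, 3)
g(16, 3) = g(3, 1)
g(3, 1) = g(1, 0)
g(1, 0) = 1  (base case)

1


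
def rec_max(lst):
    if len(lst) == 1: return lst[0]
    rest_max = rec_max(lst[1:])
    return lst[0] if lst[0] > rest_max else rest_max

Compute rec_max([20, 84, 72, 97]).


rec_max([20, 84, 72, 97]): compare 20 with rec_max([84, 72, 97])
rec_max([84, 72, 97]): compare 84 with rec_max([72, 97])
rec_max([72, 97]): compare 72 with rec_max([97])
rec_max([97]) = 97  (base case)
Compare 72 with 97 -> 97
Compare 84 with 97 -> 97
Compare 20 with 97 -> 97

97


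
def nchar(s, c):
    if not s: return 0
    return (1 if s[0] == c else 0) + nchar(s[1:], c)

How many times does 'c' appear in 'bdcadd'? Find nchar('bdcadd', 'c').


s[0]='b' != 'c' -> 0
s[0]='d' != 'c' -> 0
s[0]='c' == 'c' -> 1
s[0]='a' != 'c' -> 0
s[0]='d' != 'c' -> 0
s[0]='d' != 'c' -> 0
Sum: 0 + 0 + 1 + 0 + 0 + 0 = 1

1


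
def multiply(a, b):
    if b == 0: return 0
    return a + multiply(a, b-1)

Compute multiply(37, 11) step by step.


multiply(37, 11) = 37 + multiply(37, 10)
multiply(37, 10) = 37 + multiply(37, 9)
multiply(37, 9) = 37 + multiply(37, 8)
multiply(37, 8) = 37 + multiply(37, 7)
multiply(37, 7) = 37 + multiply(37, 6)
multiply(37, 6) = 37 + multiply(37, 5)
multiply(37, 5) = 37 + multiply(37, 4)
multiply(37, 4) = 37 + multiply(37, 3)
multiply(37, 3) = 37 + multiply(37, 2)
multiply(37, 2) = 37 + multiply(37, 1)
multiply(37, 1) = 37 + multiply(37, 0)
multiply(37, 0) = 0  (base case)
Total: 37 + 37 + 37 + 37 + 37 + 37 + 37 + 37 + 37 + 37 + 37 + 0 = 407

407


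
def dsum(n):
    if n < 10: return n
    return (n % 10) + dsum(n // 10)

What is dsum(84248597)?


dsum(84248597) = 7 + dsum(8424859)
dsum(8424859) = 9 + dsum(842485)
dsum(842485) = 5 + dsum(84248)
dsum(84248) = 8 + dsum(8424)
dsum(8424) = 4 + dsum(842)
dsum(842) = 2 + dsum(84)
dsum(84) = 4 + dsum(8)
dsum(8) = 8  (base case)
Total: 7 + 9 + 5 + 8 + 4 + 2 + 4 + 8 = 47

47


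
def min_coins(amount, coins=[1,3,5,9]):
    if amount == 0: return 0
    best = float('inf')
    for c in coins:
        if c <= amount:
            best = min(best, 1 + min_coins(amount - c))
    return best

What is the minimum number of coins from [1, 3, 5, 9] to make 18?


Building up with DP:
min_coins(0) = 0
min_coins(1) = min(1+min_coins(0)=1+0=1) = 1
min_coins(2) = min(1+min_coins(1)=1+1=2) = 2
min_coins(3) = min(1+min_coins(2)=1+2=3, 1+min_coins(0)=1+0=1) = 1
min_coins(4) = min(1+min_coins(3)=1+1=2, 1+min_coins(1)=1+1=2) = 2
min_coins(5) = min(1+min_coins(4)=1+2=3, 1+min_coins(2)=1+2=3, 1+min_coins(0)=1+0=1) = 1
min_coins(6) = min(1+min_coins(5)=1+1=2, 1+min_coins(3)=1+1=2, 1+min_coins(1)=1+1=2) = 2
min_coins(7) = min(1+min_coins(6)=1+2=3, 1+min_coins(4)=1+2=3, 1+min_coins(2)=1+2=3) = 3
min_coins(8) = min(1+min_coins(7)=1+3=4, 1+min_coins(5)=1+1=2, 1+min_coins(3)=1+1=2) = 2
min_coins(9) = min(1+min_coins(8)=1+2=3, 1+min_coins(6)=1+2=3, 1+min_coins(4)=1+2=3, 1+min_coins(0)=1+0=1) = 1
min_coins(10) = min(1+min_coins(9)=1+1=2, 1+min_coins(7)=1+3=4, 1+min_coins(5)=1+1=2, 1+min_coins(1)=1+1=2) = 2
min_coins(11) = min(1+min_coins(10)=1+2=3, 1+min_coins(8)=1+2=3, 1+min_coins(6)=1+2=3, 1+min_coins(2)=1+2=3) = 3
min_coins(12) = min(1+min_coins(11)=1+3=4, 1+min_coins(9)=1+1=2, 1+min_coins(7)=1+3=4, 1+min_coins(3)=1+1=2) = 2
min_coins(13) = min(1+min_coins(12)=1+2=3, 1+min_coins(10)=1+2=3, 1+min_coins(8)=1+2=3, 1+min_coins(4)=1+2=3) = 3
min_coins(14) = min(1+min_coins(13)=1+3=4, 1+min_coins(11)=1+3=4, 1+min_coins(9)=1+1=2, 1+min_coins(5)=1+1=2) = 2
min_coins(15) = min(1+min_coins(14)=1+2=3, 1+min_coins(12)=1+2=3, 1+min_coins(10)=1+2=3, 1+min_coins(6)=1+2=3) = 3
min_coins(16) = min(1+min_coins(15)=1+3=4, 1+min_coins(13)=1+3=4, 1+min_coins(11)=1+3=4, 1+min_coins(7)=1+3=4) = 4
min_coins(17) = min(1+min_coins(16)=1+4=5, 1+min_coins(14)=1+2=3, 1+min_coins(12)=1+2=3, 1+min_coins(8)=1+2=3) = 3
min_coins(18) = min(1+min_coins(17)=1+3=4, 1+min_coins(15)=1+3=4, 1+min_coins(13)=1+3=4, 1+min_coins(9)=1+1=2) = 2

2


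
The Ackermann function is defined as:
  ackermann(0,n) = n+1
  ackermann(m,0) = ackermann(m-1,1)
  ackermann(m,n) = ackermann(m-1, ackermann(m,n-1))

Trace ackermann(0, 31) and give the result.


ackermann(0, 31) = 32
Result: ackermann(0, 31) = 32

32


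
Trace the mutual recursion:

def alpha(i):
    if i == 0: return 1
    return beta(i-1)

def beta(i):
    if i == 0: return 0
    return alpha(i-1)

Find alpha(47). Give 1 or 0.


alpha(47) = beta(46)
beta(46) = alpha(45)
alpha(45) = beta(44)
beta(44) = alpha(43)
alpha(43) = beta(42)
beta(42) = alpha(41)
alpha(41) = beta(40)
beta(40) = alpha(39)
alpha(39) = beta(38)
beta(38) = alpha(37)
alpha(37) = beta(36)
beta(36) = alpha(35)
alpha(35) = beta(34)
beta(34) = alpha(33)
alpha(33) = beta(32)
beta(32) = alpha(31)
alpha(31) = beta(30)
beta(30) = alpha(29)
alpha(29) = beta(28)
beta(28) = alpha(27)
alpha(27) = beta(26)
beta(26) = alpha(25)
alpha(25) = beta(24)
beta(24) = alpha(23)
alpha(23) = beta(22)
beta(22) = alpha(21)
alpha(21) = beta(20)
beta(20) = alpha(19)
alpha(19) = beta(18)
beta(18) = alpha(17)
alpha(17) = beta(16)
beta(16) = alpha(15)
alpha(15) = beta(14)
beta(14) = alpha(13)
alpha(13) = beta(12)
beta(12) = alpha(11)
alpha(11) = beta(10)
beta(10) = alpha(9)
alpha(9) = beta(8)
beta(8) = alpha(7)
alpha(7) = beta(6)
beta(6) = alpha(5)
alpha(5) = beta(4)
beta(4) = alpha(3)
alpha(3) = beta(2)
beta(2) = alpha(1)
alpha(1) = beta(0)
beta(0) = 0  (base case)
Result: 0

0


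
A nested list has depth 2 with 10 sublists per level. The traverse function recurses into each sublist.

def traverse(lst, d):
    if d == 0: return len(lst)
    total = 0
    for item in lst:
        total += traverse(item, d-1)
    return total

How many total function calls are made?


At depth 0 (root): 1 call
At depth 1: each of 1 parents calls traverse on 10 children = 10 calls
At depth 2: each of 10 parents calls traverse on 10 children = 100 calls
Total: 1 + 10 + 100 = 111

111


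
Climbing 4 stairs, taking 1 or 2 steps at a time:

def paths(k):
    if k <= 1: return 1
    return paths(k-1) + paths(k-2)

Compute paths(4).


Building up from base cases:
paths(0) = 1
paths(1) = 1
paths(2) = paths(1) + paths(0) = 1 + 1 = 2
paths(3) = paths(2) + paths(1) = 2 + 1 = 3
paths(4) = paths(3) + paths(2) = 3 + 2 = 5

5


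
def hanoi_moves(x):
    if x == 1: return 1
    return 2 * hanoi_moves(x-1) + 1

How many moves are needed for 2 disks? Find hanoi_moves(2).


hanoi_moves(2) = 2 * hanoi_moves(1) + 1
hanoi_moves(1) = 1  (base case)
hanoi_moves(2) = 2 * 1 + 1 = 3

3


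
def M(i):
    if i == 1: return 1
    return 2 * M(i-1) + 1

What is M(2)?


M(2) = 2 * M(1) + 1
M(1) = 1  (base case)
M(2) = 2 * 1 + 1 = 3

3


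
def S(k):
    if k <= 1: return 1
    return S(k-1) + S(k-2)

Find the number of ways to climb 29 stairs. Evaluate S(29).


Building up from base cases:
S(0) = 1
S(1) = 1
S(2) = S(1) + S(0) = 1 + 1 = 2
S(3) = S(2) + S(1) = 2 + 1 = 3
S(4) = S(3) + S(2) = 3 + 2 = 5
S(5) = S(4) + S(3) = 5 + 3 = 8
S(6) = S(5) + S(4) = 8 + 5 = 13
S(7) = S(6) + S(5) = 13 + 8 = 21
S(8) = S(7) + S(6) = 21 + 13 = 34
S(9) = S(8) + S(7) = 34 + 21 = 55
S(10) = S(9) + S(8) = 55 + 34 = 89
S(11) = S(10) + S(9) = 89 + 55 = 144
S(12) = S(11) + S(10) = 144 + 89 = 233
S(13) = S(12) + S(11) = 233 + 144 = 377
S(14) = S(13) + S(12) = 377 + 233 = 610
S(15) = S(14) + S(13) = 610 + 377 = 987
S(16) = S(15) + S(14) = 987 + 610 = 1597
S(17) = S(16) + S(15) = 1597 + 987 = 2584
S(18) = S(17) + S(16) = 2584 + 1597 = 4181
S(19) = S(18) + S(17) = 4181 + 2584 = 6765
S(20) = S(19) + S(18) = 6765 + 4181 = 10946
S(21) = S(20) + S(19) = 10946 + 6765 = 17711
S(22) = S(21) + S(20) = 17711 + 10946 = 28657
S(23) = S(22) + S(21) = 28657 + 17711 = 46368
S(24) = S(23) + S(22) = 46368 + 28657 = 75025
S(25) = S(24) + S(23) = 75025 + 46368 = 121393
S(26) = S(25) + S(24) = 121393 + 75025 = 196418
S(27) = S(26) + S(25) = 196418 + 121393 = 317811
S(28) = S(27) + S(26) = 317811 + 196418 = 514229
S(29) = S(28) + S(27) = 514229 + 317811 = 832040

832040


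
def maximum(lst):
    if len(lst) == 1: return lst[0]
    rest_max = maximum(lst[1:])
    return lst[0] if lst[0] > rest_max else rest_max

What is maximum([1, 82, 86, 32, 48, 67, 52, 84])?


maximum([1, 82, 86, 32, 48, 67, 52, 84]): compare 1 with maximum([82, 86, 32, 48, 67, 52, 84])
maximum([82, 86, 32, 48, 67, 52, 84]): compare 82 with maximum([86, 32, 48, 67, 52, 84])
maximum([86, 32, 48, 67, 52, 84]): compare 86 with maximum([32, 48, 67, 52, 84])
maximum([32, 48, 67, 52, 84]): compare 32 with maximum([48, 67, 52, 84])
maximum([48, 67, 52, 84]): compare 48 with maximum([67, 52, 84])
maximum([67, 52, 84]): compare 67 with maximum([52, 84])
maximum([52, 84]): compare 52 with maximum([84])
maximum([84]) = 84  (base case)
Compare 52 with 84 -> 84
Compare 67 with 84 -> 84
Compare 48 with 84 -> 84
Compare 32 with 84 -> 84
Compare 86 with 84 -> 86
Compare 82 with 86 -> 86
Compare 1 with 86 -> 86

86


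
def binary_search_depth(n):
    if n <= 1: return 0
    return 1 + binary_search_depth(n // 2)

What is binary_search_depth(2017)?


2017 / 2 = 1008
1008 / 2 = 504
504 / 2 = 252
252 / 2 = 126
126 / 2 = 63
63 / 2 = 31
31 / 2 = 15
15 / 2 = 7
7 / 2 = 3
3 / 2 = 1
Reached 1 after 10 halvings

10


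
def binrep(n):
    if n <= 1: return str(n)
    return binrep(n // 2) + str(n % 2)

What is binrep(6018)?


binrep(6018) = binrep(3009) + '0'
binrep(3009) = binrep(1504) + '1'
binrep(1504) = binrep(752) + '0'
binrep(752) = binrep(376) + '0'
binrep(376) = binrep(188) + '0'
binrep(188) = binrep(94) + '0'
binrep(94) = binrep(47) + '0'
binrep(47) = binrep(23) + '1'
binrep(23) = binrep(11) + '1'
binrep(11) = binrep(5) + '1'
binrep(5) = binrep(2) + '1'
binrep(2) = binrep(1) + '0'
binrep(1) = '1'  (base case)
Concatenating: '1' + '0' + '1' + '1' + '1' + '1' + '0' + '0' + '0' + '0' + '0' + '1' + '0' = '1011110000010'

1011110000010


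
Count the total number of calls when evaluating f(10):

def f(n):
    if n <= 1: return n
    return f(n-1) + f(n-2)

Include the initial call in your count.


Let C(n) = total calls for f(n)
C(0) = 1, C(1) = 1
C(2) = 1 + C(1) + C(0) = 1 + 1 + 1 = 3
C(3) = 1 + C(2) + C(1) = 1 + 3 + 1 = 5
C(4) = 1 + C(3) + C(2) = 1 + 5 + 3 = 9
C(5) = 1 + C(4) + C(3) = 1 + 9 + 5 = 15
C(6) = 1 + C(5) + C(4) = 1 + 15 + 9 = 25
C(7) = 1 + C(6) + C(5) = 1 + 25 + 15 = 41
C(8) = 1 + C(7) + C(6) = 1 + 41 + 25 = 67
C(9) = 1 + C(8) + C(7) = 1 + 67 + 41 = 109
C(10) = 1 + C(9) + C(8) = 1 + 109 + 67 = 177

177


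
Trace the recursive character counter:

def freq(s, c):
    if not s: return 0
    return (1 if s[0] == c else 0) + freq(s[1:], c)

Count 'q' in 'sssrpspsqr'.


s[0]='s' != 'q' -> 0
s[0]='s' != 'q' -> 0
s[0]='s' != 'q' -> 0
s[0]='r' != 'q' -> 0
s[0]='p' != 'q' -> 0
s[0]='s' != 'q' -> 0
s[0]='p' != 'q' -> 0
s[0]='s' != 'q' -> 0
s[0]='q' == 'q' -> 1
s[0]='r' != 'q' -> 0
Sum: 0 + 0 + 0 + 0 + 0 + 0 + 0 + 0 + 1 + 0 = 1

1


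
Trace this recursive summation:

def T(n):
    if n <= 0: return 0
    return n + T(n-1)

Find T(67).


T(67)
= 67 + 66 + 65 + 64 + 63 + 62 + 61 + 60 + 59 + 58 + 57 + 56 + 55 + 54 + 53 + 52 + 51 + 50 + 49 + 48 + 47 + 46 + 45 + 44 + 43 + 42 + 41 + 40 + 39 + 38 + 37 + 36 + 35 + 34 + 33 + 32 + 31 + 30 + 29 + 28 + 27 + 26 + 25 + 24 + 23 + 22 + 21 + 20 + 19 + 18 + 17 + 16 + 15 + 14 + 13 + 12 + 11 + 10 + 9 + 8 + 7 + 6 + 5 + 4 + 3 + 2 + 1 + T(0)
= 67 + 66 + 65 + 64 + 63 + 62 + 61 + 60 + 59 + 58 + 57 + 56 + 55 + 54 + 53 + 52 + 51 + 50 + 49 + 48 + 47 + 46 + 45 + 44 + 43 + 42 + 41 + 40 + 39 + 38 + 37 + 36 + 35 + 34 + 33 + 32 + 31 + 30 + 29 + 28 + 27 + 26 + 25 + 24 + 23 + 22 + 21 + 20 + 19 + 18 + 17 + 16 + 15 + 14 + 13 + 12 + 11 + 10 + 9 + 8 + 7 + 6 + 5 + 4 + 3 + 2 + 1 + 0
= 2278

2278


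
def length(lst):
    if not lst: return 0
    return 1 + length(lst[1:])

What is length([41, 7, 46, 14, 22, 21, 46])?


length([41, 7, 46, 14, 22, 21, 46]) = 1 + length([7, 46, 14, 22, 21, 46])
length([7, 46, 14, 22, 21, 46]) = 1 + length([46, 14, 22, 21, 46])
length([46, 14, 22, 21, 46]) = 1 + length([14, 22, 21, 46])
length([14, 22, 21, 46]) = 1 + length([22, 21, 46])
length([22, 21, 46]) = 1 + length([21, 46])
length([21, 46]) = 1 + length([46])
length([46]) = 1 + length([])
length([]) = 0  (base case)
Unwinding: 1 + 1 + 1 + 1 + 1 + 1 + 1 + 0 = 7

7


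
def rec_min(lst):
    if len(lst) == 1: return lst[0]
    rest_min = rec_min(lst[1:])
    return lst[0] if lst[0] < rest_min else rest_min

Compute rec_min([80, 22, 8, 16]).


rec_min([80, 22, 8, 16]): compare 80 with rec_min([22, 8, 16])
rec_min([22, 8, 16]): compare 22 with rec_min([8, 16])
rec_min([8, 16]): compare 8 with rec_min([16])
rec_min([16]) = 16  (base case)
Compare 8 with 16 -> 8
Compare 22 with 8 -> 8
Compare 80 with 8 -> 8

8


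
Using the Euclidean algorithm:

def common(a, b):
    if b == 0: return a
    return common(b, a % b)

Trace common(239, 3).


common(239, 3) = common(3, 2)
common(3, 2) = common(2, 1)
common(2, 1) = common(1, 0)
common(1, 0) = 1  (base case)

1


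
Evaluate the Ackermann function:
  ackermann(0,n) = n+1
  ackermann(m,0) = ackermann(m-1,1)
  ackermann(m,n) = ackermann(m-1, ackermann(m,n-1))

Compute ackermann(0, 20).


ackermann(0, 20) = 21
Result: ackermann(0, 20) = 21

21


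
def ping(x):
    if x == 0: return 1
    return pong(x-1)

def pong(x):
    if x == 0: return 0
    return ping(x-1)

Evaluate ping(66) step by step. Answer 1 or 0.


ping(66) = pong(65)
pong(65) = ping(64)
ping(64) = pong(63)
pong(63) = ping(62)
ping(62) = pong(61)
pong(61) = ping(60)
ping(60) = pong(59)
pong(59) = ping(58)
ping(58) = pong(57)
pong(57) = ping(56)
ping(56) = pong(55)
pong(55) = ping(54)
ping(54) = pong(53)
pong(53) = ping(52)
ping(52) = pong(51)
pong(51) = ping(50)
ping(50) = pong(49)
pong(49) = ping(48)
ping(48) = pong(47)
pong(47) = ping(46)
ping(46) = pong(45)
pong(45) = ping(44)
ping(44) = pong(43)
pong(43) = ping(42)
ping(42) = pong(41)
pong(41) = ping(40)
ping(40) = pong(39)
pong(39) = ping(38)
ping(38) = pong(37)
pong(37) = ping(36)
ping(36) = pong(35)
pong(35) = ping(34)
ping(34) = pong(33)
pong(33) = ping(32)
ping(32) = pong(31)
pong(31) = ping(30)
ping(30) = pong(29)
pong(29) = ping(28)
ping(28) = pong(27)
pong(27) = ping(26)
ping(26) = pong(25)
pong(25) = ping(24)
ping(24) = pong(23)
pong(23) = ping(22)
ping(22) = pong(21)
pong(21) = ping(20)
ping(20) = pong(19)
pong(19) = ping(18)
ping(18) = pong(17)
pong(17) = ping(16)
ping(16) = pong(15)
pong(15) = ping(14)
ping(14) = pong(13)
pong(13) = ping(12)
ping(12) = pong(11)
pong(11) = ping(10)
ping(10) = pong(9)
pong(9) = ping(8)
ping(8) = pong(7)
pong(7) = ping(6)
ping(6) = pong(5)
pong(5) = ping(4)
ping(4) = pong(3)
pong(3) = ping(2)
ping(2) = pong(1)
pong(1) = ping(0)
ping(0) = 1  (base case)
Result: 1

1


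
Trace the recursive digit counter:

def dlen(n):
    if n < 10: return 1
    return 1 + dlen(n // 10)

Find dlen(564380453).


dlen(564380453) = 1 + dlen(56438045)
dlen(56438045) = 1 + dlen(5643804)
dlen(5643804) = 1 + dlen(564380)
dlen(564380) = 1 + dlen(56438)
dlen(56438) = 1 + dlen(5643)
dlen(5643) = 1 + dlen(564)
dlen(564) = 1 + dlen(56)
dlen(56) = 1 + dlen(5)
dlen(5) = 1  (base case: 5 < 10)
Unwinding: 1 + 1 + 1 + 1 + 1 + 1 + 1 + 1 + 1 = 9

9


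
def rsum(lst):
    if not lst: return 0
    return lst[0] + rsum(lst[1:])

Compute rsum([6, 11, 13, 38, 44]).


rsum([6, 11, 13, 38, 44]) = 6 + rsum([11, 13, 38, 44])
rsum([11, 13, 38, 44]) = 11 + rsum([13, 38, 44])
rsum([13, 38, 44]) = 13 + rsum([38, 44])
rsum([38, 44]) = 38 + rsum([44])
rsum([44]) = 44 + rsum([])
rsum([]) = 0  (base case)
Total: 6 + 11 + 13 + 38 + 44 + 0 = 112

112


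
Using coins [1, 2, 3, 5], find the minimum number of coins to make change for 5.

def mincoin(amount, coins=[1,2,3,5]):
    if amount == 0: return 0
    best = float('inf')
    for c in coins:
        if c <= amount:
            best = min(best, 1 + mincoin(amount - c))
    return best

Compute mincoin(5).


Building up with DP:
mincoin(0) = 0
mincoin(1) = min(1+mincoin(0)=1+0=1) = 1
mincoin(2) = min(1+mincoin(1)=1+1=2, 1+mincoin(0)=1+0=1) = 1
mincoin(3) = min(1+mincoin(2)=1+1=2, 1+mincoin(1)=1+1=2, 1+mincoin(0)=1+0=1) = 1
mincoin(4) = min(1+mincoin(3)=1+1=2, 1+mincoin(2)=1+1=2, 1+mincoin(1)=1+1=2) = 2
mincoin(5) = min(1+mincoin(4)=1+2=3, 1+mincoin(3)=1+1=2, 1+mincoin(2)=1+1=2, 1+mincoin(0)=1+0=1) = 1

1


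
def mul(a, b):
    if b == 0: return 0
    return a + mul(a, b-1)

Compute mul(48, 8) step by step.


mul(48, 8) = 48 + mul(48, 7)
mul(48, 7) = 48 + mul(48, 6)
mul(48, 6) = 48 + mul(48, 5)
mul(48, 5) = 48 + mul(48, 4)
mul(48, 4) = 48 + mul(48, 3)
mul(48, 3) = 48 + mul(48, 2)
mul(48, 2) = 48 + mul(48, 1)
mul(48, 1) = 48 + mul(48, 0)
mul(48, 0) = 0  (base case)
Total: 48 + 48 + 48 + 48 + 48 + 48 + 48 + 48 + 0 = 384

384


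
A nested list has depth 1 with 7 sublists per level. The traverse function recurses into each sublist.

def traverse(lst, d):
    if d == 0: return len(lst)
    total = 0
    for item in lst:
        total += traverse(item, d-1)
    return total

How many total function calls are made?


At depth 0 (root): 1 call
At depth 1: each of 1 parents calls traverse on 7 children = 7 calls
Total: 1 + 7 = 8

8


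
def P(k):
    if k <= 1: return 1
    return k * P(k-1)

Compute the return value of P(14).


P(14)
= 14 * P(13)
= 14 * 13 * P(12)
= 14 * 13 * 12 * P(11)
= 14 * 13 * 12 * 11 * P(10)
= 14 * 13 * 12 * 11 * 10 * P(9)
= 14 * 13 * 12 * 11 * 10 * 9 * P(8)
= 14 * 13 * 12 * 11 * 10 * 9 * 8 * P(7)
= 14 * 13 * 12 * 11 * 10 * 9 * 8 * 7 * P(6)
= 14 * 13 * 12 * 11 * 10 * 9 * 8 * 7 * 6 * P(5)
= 14 * 13 * 12 * 11 * 10 * 9 * 8 * 7 * 6 * 5 * P(4)
= 14 * 13 * 12 * 11 * 10 * 9 * 8 * 7 * 6 * 5 * 4 * P(3)
= 14 * 13 * 12 * 11 * 10 * 9 * 8 * 7 * 6 * 5 * 4 * 3 * P(2)
= 14 * 13 * 12 * 11 * 10 * 9 * 8 * 7 * 6 * 5 * 4 * 3 * 2 * P(1)
= 14 * 13 * 12 * 11 * 10 * 9 * 8 * 7 * 6 * 5 * 4 * 3 * 2 * 1
= 87178291200

87178291200


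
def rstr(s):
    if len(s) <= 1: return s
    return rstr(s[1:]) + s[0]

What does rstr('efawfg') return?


rstr('efawfg') = rstr('fawfg') + 'e'
rstr('fawfg') = rstr('awfg') + 'f'
rstr('awfg') = rstr('wfg') + 'a'
rstr('wfg') = rstr('fg') + 'w'
rstr('fg') = rstr('g') + 'f'
rstr('g') = 'g'  (base case)
Concatenating: 'g' + 'f' + 'w' + 'a' + 'f' + 'e' = 'gfwafe'

gfwafe


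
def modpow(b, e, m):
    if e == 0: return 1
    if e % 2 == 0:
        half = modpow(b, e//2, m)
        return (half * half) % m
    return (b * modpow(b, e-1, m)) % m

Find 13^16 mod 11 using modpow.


modpow(13, 16, 11): e is even, compute modpow(13, 8, 11)
  modpow(13, 8, 11): e is even, compute modpow(13, 4, 11)
    modpow(13, 4, 11): e is even, compute modpow(13, 2, 11)
      modpow(13, 2, 11): e is even, compute modpow(13, 1, 11)
        modpow(13, 1, 11): e is odd, compute modpow(13, 0, 11)
          modpow(13, 0, 11) = 1
        (13 * 1) % 11 = 2
      half=2, (2*2) % 11 = 4
    half=4, (4*4) % 11 = 5
  half=5, (5*5) % 11 = 3
half=3, (3*3) % 11 = 9

9


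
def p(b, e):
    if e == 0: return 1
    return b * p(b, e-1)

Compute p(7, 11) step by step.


p(7, 11)
= 7 * p(7, 10)
= 7 * 7 * p(7, 9)
= 7 * 7 * 7 * p(7, 8)
= 7 * 7 * 7 * 7 * p(7, 7)
= 7 * 7 * 7 * 7 * 7 * p(7, 6)
= 7 * 7 * 7 * 7 * 7 * 7 * p(7, 5)
= 7 * 7 * 7 * 7 * 7 * 7 * 7 * p(7, 4)
= 7 * 7 * 7 * 7 * 7 * 7 * 7 * 7 * p(7, 3)
= 7 * 7 * 7 * 7 * 7 * 7 * 7 * 7 * 7 * p(7, 2)
= 7 * 7 * 7 * 7 * 7 * 7 * 7 * 7 * 7 * 7 * p(7, 1)
= 7 * 7 * 7 * 7 * 7 * 7 * 7 * 7 * 7 * 7 * 7 * p(7, 0)
= 7 * 7 * 7 * 7 * 7 * 7 * 7 * 7 * 7 * 7 * 7 * 1
= 1977326743

1977326743


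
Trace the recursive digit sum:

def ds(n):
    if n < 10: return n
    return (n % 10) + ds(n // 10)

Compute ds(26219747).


ds(26219747) = 7 + ds(2621974)
ds(2621974) = 4 + ds(262197)
ds(262197) = 7 + ds(26219)
ds(26219) = 9 + ds(2621)
ds(2621) = 1 + ds(262)
ds(262) = 2 + ds(26)
ds(26) = 6 + ds(2)
ds(2) = 2  (base case)
Total: 7 + 4 + 7 + 9 + 1 + 2 + 6 + 2 = 38

38


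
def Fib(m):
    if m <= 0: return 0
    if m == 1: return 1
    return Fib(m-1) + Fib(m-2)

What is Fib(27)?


Computing Fib(27) bottom-up:
Fib(0) = 0
Fib(1) = 1
Fib(2) = Fib(1) + Fib(0) = 1 + 0 = 1
Fib(3) = Fib(2) + Fib(1) = 1 + 1 = 2
Fib(4) = Fib(3) + Fib(2) = 2 + 1 = 3
Fib(5) = Fib(4) + Fib(3) = 3 + 2 = 5
Fib(6) = Fib(5) + Fib(4) = 5 + 3 = 8
Fib(7) = Fib(6) + Fib(5) = 8 + 5 = 13
Fib(8) = Fib(7) + Fib(6) = 13 + 8 = 21
Fib(9) = Fib(8) + Fib(7) = 21 + 13 = 34
Fib(10) = Fib(9) + Fib(8) = 34 + 21 = 55
Fib(11) = Fib(10) + Fib(9) = 55 + 34 = 89
Fib(12) = Fib(11) + Fib(10) = 89 + 55 = 144
Fib(13) = Fib(12) + Fib(11) = 144 + 89 = 233
Fib(14) = Fib(13) + Fib(12) = 233 + 144 = 377
Fib(15) = Fib(14) + Fib(13) = 377 + 233 = 610
Fib(16) = Fib(15) + Fib(14) = 610 + 377 = 987
Fib(17) = Fib(16) + Fib(15) = 987 + 610 = 1597
Fib(18) = Fib(17) + Fib(16) = 1597 + 987 = 2584
Fib(19) = Fib(18) + Fib(17) = 2584 + 1597 = 4181
Fib(20) = Fib(19) + Fib(18) = 4181 + 2584 = 6765
Fib(21) = Fib(20) + Fib(19) = 6765 + 4181 = 10946
Fib(22) = Fib(21) + Fib(20) = 10946 + 6765 = 17711
Fib(23) = Fib(22) + Fib(21) = 17711 + 10946 = 28657
Fib(24) = Fib(23) + Fib(22) = 28657 + 17711 = 46368
Fib(25) = Fib(24) + Fib(23) = 46368 + 28657 = 75025
Fib(26) = Fib(25) + Fib(24) = 75025 + 46368 = 121393
Fib(27) = Fib(26) + Fib(25) = 121393 + 75025 = 196418

196418


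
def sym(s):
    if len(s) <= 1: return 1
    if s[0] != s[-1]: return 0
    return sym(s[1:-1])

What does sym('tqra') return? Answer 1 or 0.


sym('tqra'): s[0]='t' != s[-1]='a' -> return 0
Result: 0 (not a palindrome)

0


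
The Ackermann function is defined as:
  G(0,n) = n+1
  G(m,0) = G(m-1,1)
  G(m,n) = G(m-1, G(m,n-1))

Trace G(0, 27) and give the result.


G(0, 27) = 28
Result: G(0, 27) = 28

28


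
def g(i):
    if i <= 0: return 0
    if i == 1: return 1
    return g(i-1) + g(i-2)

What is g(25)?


Computing g(25) bottom-up:
g(0) = 0
g(1) = 1
g(2) = g(1) + g(0) = 1 + 0 = 1
g(3) = g(2) + g(1) = 1 + 1 = 2
g(4) = g(3) + g(2) = 2 + 1 = 3
g(5) = g(4) + g(3) = 3 + 2 = 5
g(6) = g(5) + g(4) = 5 + 3 = 8
g(7) = g(6) + g(5) = 8 + 5 = 13
g(8) = g(7) + g(6) = 13 + 8 = 21
g(9) = g(8) + g(7) = 21 + 13 = 34
g(10) = g(9) + g(8) = 34 + 21 = 55
g(11) = g(10) + g(9) = 55 + 34 = 89
g(12) = g(11) + g(10) = 89 + 55 = 144
g(13) = g(12) + g(11) = 144 + 89 = 233
g(14) = g(13) + g(12) = 233 + 144 = 377
g(15) = g(14) + g(13) = 377 + 233 = 610
g(16) = g(15) + g(14) = 610 + 377 = 987
g(17) = g(16) + g(15) = 987 + 610 = 1597
g(18) = g(17) + g(16) = 1597 + 987 = 2584
g(19) = g(18) + g(17) = 2584 + 1597 = 4181
g(20) = g(19) + g(18) = 4181 + 2584 = 6765
g(21) = g(20) + g(19) = 6765 + 4181 = 10946
g(22) = g(21) + g(20) = 10946 + 6765 = 17711
g(23) = g(22) + g(21) = 17711 + 10946 = 28657
g(24) = g(23) + g(22) = 28657 + 17711 = 46368
g(25) = g(24) + g(23) = 46368 + 28657 = 75025

75025


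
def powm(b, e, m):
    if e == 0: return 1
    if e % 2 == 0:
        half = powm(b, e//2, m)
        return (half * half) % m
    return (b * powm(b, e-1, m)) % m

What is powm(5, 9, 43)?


powm(5, 9, 43): e is odd, compute powm(5, 8, 43)
  powm(5, 8, 43): e is even, compute powm(5, 4, 43)
    powm(5, 4, 43): e is even, compute powm(5, 2, 43)
      powm(5, 2, 43): e is even, compute powm(5, 1, 43)
        powm(5, 1, 43): e is odd, compute powm(5, 0, 43)
          powm(5, 0, 43) = 1
        (5 * 1) % 43 = 5
      half=5, (5*5) % 43 = 25
    half=25, (25*25) % 43 = 23
  half=23, (23*23) % 43 = 13
(5 * 13) % 43 = 22

22


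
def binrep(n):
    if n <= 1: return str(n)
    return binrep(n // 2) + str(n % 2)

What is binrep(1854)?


binrep(1854) = binrep(927) + '0'
binrep(927) = binrep(463) + '1'
binrep(463) = binrep(231) + '1'
binrep(231) = binrep(115) + '1'
binrep(115) = binrep(57) + '1'
binrep(57) = binrep(28) + '1'
binrep(28) = binrep(14) + '0'
binrep(14) = binrep(7) + '0'
binrep(7) = binrep(3) + '1'
binrep(3) = binrep(1) + '1'
binrep(1) = '1'  (base case)
Concatenating: '1' + '1' + '1' + '0' + '0' + '1' + '1' + '1' + '1' + '1' + '0' = '11100111110'

11100111110


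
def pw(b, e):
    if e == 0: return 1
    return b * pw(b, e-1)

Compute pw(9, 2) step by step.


pw(9, 2)
= 9 * pw(9, 1)
= 9 * 9 * pw(9, 0)
= 9 * 9 * 1
= 81

81


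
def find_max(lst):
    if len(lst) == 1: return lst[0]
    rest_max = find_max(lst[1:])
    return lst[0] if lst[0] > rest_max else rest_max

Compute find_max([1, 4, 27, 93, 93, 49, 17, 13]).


find_max([1, 4, 27, 93, 93, 49, 17, 13]): compare 1 with find_max([4, 27, 93, 93, 49, 17, 13])
find_max([4, 27, 93, 93, 49, 17, 13]): compare 4 with find_max([27, 93, 93, 49, 17, 13])
find_max([27, 93, 93, 49, 17, 13]): compare 27 with find_max([93, 93, 49, 17, 13])
find_max([93, 93, 49, 17, 13]): compare 93 with find_max([93, 49, 17, 13])
find_max([93, 49, 17, 13]): compare 93 with find_max([49, 17, 13])
find_max([49, 17, 13]): compare 49 with find_max([17, 13])
find_max([17, 13]): compare 17 with find_max([13])
find_max([13]) = 13  (base case)
Compare 17 with 13 -> 17
Compare 49 with 17 -> 49
Compare 93 with 49 -> 93
Compare 93 with 93 -> 93
Compare 27 with 93 -> 93
Compare 4 with 93 -> 93
Compare 1 with 93 -> 93

93


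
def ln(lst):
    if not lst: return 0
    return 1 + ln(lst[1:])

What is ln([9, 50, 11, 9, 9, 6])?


ln([9, 50, 11, 9, 9, 6]) = 1 + ln([50, 11, 9, 9, 6])
ln([50, 11, 9, 9, 6]) = 1 + ln([11, 9, 9, 6])
ln([11, 9, 9, 6]) = 1 + ln([9, 9, 6])
ln([9, 9, 6]) = 1 + ln([9, 6])
ln([9, 6]) = 1 + ln([6])
ln([6]) = 1 + ln([])
ln([]) = 0  (base case)
Unwinding: 1 + 1 + 1 + 1 + 1 + 1 + 0 = 6

6
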